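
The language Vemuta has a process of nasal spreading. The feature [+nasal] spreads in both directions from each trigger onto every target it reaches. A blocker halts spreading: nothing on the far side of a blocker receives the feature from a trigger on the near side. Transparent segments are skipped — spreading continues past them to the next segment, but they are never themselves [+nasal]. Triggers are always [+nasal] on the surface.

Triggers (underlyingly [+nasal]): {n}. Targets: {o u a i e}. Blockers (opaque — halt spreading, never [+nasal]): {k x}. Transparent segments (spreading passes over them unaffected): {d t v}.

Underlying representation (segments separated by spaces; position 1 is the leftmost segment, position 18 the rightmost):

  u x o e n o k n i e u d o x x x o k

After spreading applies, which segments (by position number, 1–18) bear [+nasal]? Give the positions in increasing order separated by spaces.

From /n/ at 5 rightward: 6 /o/ → [+nasal]; 7 /k/ blocks.
From /n/ at 5 leftward: 4 /e/ → [+nasal]; 3 /o/ → [+nasal]; 2 /x/ blocks.
From /n/ at 8 rightward: 9 /i/ → [+nasal]; 10 /e/ → [+nasal]; 11 /u/ → [+nasal]; 12 /d/ transparent; 13 /o/ → [+nasal]; 14 /x/ blocks.
From /n/ at 8 leftward: 7 /k/ blocks.
Targets with no active source: positions 1 17 stay [-nasal].

3 4 5 6 8 9 10 11 13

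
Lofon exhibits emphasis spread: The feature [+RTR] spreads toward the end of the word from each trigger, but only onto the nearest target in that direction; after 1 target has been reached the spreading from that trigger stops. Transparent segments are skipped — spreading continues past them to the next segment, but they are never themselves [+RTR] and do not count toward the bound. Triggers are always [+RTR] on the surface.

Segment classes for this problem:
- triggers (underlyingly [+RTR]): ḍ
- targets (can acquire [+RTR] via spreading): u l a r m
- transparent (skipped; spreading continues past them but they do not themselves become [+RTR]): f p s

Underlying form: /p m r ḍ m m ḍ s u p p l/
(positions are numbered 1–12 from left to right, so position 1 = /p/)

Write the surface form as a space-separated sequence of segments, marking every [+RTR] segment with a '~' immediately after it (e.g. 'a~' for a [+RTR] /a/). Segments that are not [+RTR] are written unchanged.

p m r ḍ~ m~ m ḍ~ s u~ p p l

From /ḍ/ at 4 rightward: 5 /m/ → [+RTR]; bound reached.
From /ḍ/ at 7 rightward: 8 /s/ transparent; 9 /u/ → [+RTR]; bound reached.
Targets with no active source: positions 2 3 6 12 stay [-emphatic].
[+RTR] positions on the surface: 4 5 7 9.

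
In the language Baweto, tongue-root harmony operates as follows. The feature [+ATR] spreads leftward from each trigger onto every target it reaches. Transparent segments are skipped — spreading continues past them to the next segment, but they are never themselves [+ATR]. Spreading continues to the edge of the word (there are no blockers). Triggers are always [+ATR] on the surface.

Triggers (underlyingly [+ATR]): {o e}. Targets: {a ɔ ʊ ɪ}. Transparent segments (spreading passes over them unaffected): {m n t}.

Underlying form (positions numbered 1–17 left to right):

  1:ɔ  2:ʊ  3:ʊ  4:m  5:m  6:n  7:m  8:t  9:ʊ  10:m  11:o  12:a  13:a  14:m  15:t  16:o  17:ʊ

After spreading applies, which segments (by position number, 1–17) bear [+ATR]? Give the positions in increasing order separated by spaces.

1 2 3 9 11 12 13 16

From /o/ at 11 leftward: 10 /m/ transparent; 9 /ʊ/ → [+ATR]; 8 /t/ transparent; 7 /m/ transparent; 6 /n/ transparent; 5 /m/ transparent; 4 /m/ transparent; 3 /ʊ/ → [+ATR]; 2 /ʊ/ → [+ATR]; 1 /ɔ/ → [+ATR]; word edge.
From /o/ at 16 leftward: 15 /t/ transparent; 14 /m/ transparent; 13 /a/ → [+ATR]; 12 /a/ → [+ATR]; 11 /o/ is itself a trigger — this domain ends here.
Target with no active source: position 17 stays [-ATR].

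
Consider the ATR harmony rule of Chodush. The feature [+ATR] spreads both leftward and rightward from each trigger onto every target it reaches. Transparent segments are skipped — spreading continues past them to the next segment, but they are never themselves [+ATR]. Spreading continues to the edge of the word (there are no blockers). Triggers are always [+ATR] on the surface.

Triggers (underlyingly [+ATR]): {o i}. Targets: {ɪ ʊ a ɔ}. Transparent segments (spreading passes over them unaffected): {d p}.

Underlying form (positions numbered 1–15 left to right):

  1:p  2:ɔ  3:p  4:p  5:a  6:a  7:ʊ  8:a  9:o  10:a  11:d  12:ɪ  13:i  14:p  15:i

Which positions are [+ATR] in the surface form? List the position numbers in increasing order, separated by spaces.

From /o/ at 9 rightward: 10 /a/ → [+ATR]; 11 /d/ transparent; 12 /ɪ/ → [+ATR]; 13 /i/ is itself a trigger — this domain ends here.
From /o/ at 9 leftward: 8 /a/ → [+ATR]; 7 /ʊ/ → [+ATR]; 6 /a/ → [+ATR]; 5 /a/ → [+ATR]; 4 /p/ transparent; 3 /p/ transparent; 2 /ɔ/ → [+ATR]; 1 /p/ transparent; word edge.
From /i/ at 13 rightward: 14 /p/ transparent; 15 /i/ is itself a trigger — this domain ends here.
From /i/ at 13 leftward: 12 /ɪ/ → [+ATR]; 11 /d/ transparent; 10 /a/ → [+ATR]; 9 /o/ is itself a trigger — this domain ends here.
From /i/ at 15 rightward: word edge.
From /i/ at 15 leftward: 14 /p/ transparent; 13 /i/ is itself a trigger — this domain ends here.

2 5 6 7 8 9 10 12 13 15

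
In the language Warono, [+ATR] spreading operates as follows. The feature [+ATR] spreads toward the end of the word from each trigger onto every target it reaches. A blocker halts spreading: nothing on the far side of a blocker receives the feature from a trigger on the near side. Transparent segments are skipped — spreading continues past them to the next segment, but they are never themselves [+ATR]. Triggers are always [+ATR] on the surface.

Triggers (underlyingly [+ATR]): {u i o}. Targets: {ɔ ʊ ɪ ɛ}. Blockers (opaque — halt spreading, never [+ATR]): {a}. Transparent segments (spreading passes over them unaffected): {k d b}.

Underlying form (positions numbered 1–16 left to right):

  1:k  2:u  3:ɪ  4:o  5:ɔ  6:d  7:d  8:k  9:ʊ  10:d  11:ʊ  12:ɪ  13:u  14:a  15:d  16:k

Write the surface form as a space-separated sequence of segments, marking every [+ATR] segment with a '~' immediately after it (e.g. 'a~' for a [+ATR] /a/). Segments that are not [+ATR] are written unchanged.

From /u/ at 2 rightward: 3 /ɪ/ → [+ATR]; 4 /o/ is itself a trigger — this domain ends here.
From /o/ at 4 rightward: 5 /ɔ/ → [+ATR]; 6 /d/ transparent; 7 /d/ transparent; 8 /k/ transparent; 9 /ʊ/ → [+ATR]; 10 /d/ transparent; 11 /ʊ/ → [+ATR]; 12 /ɪ/ → [+ATR]; 13 /u/ is itself a trigger — this domain ends here.
From /u/ at 13 rightward: 14 /a/ blocks.
[+ATR] positions on the surface: 2 3 4 5 9 11 12 13.

k u~ ɪ~ o~ ɔ~ d d k ʊ~ d ʊ~ ɪ~ u~ a d k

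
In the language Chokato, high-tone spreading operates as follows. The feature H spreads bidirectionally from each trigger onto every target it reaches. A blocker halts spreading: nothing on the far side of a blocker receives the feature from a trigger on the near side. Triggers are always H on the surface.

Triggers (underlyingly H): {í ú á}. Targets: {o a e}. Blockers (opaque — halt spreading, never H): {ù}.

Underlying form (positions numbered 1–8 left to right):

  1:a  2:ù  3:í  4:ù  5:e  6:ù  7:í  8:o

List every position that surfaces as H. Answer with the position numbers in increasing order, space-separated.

From /í/ at 3 rightward: 4 /ù/ blocks.
From /í/ at 3 leftward: 2 /ù/ blocks.
From /í/ at 7 rightward: 8 /o/ → H; word edge.
From /í/ at 7 leftward: 6 /ù/ blocks.
Targets with no active source: positions 1 5 stay [-high tone].

3 7 8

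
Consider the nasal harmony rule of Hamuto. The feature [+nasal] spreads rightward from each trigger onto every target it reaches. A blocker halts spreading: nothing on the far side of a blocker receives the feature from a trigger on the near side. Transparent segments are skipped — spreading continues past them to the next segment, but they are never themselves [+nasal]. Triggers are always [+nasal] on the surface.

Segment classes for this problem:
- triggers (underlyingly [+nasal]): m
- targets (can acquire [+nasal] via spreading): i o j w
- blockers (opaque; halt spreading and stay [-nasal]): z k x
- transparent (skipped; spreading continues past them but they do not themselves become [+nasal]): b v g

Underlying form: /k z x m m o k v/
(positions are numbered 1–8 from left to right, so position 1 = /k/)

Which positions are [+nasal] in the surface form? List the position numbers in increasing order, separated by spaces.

From /m/ at 4 rightward: 5 /m/ is itself a trigger — this domain ends here.
From /m/ at 5 rightward: 6 /o/ → [+nasal]; 7 /k/ blocks.

4 5 6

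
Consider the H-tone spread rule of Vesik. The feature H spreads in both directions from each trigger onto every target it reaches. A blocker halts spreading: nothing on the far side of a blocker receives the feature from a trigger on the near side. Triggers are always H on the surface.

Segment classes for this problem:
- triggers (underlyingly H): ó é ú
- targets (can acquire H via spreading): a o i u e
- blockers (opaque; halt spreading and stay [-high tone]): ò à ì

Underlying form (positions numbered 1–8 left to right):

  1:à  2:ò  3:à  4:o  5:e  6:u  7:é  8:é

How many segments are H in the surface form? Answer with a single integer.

5

From /é/ at 7 rightward: 8 /é/ is itself a trigger — this domain ends here.
From /é/ at 7 leftward: 6 /u/ → H; 5 /e/ → H; 4 /o/ → H; 3 /à/ blocks.
From /é/ at 8 rightward: word edge.
From /é/ at 8 leftward: 7 /é/ is itself a trigger — this domain ends here.
H positions on the surface: 4 5 6 7 8.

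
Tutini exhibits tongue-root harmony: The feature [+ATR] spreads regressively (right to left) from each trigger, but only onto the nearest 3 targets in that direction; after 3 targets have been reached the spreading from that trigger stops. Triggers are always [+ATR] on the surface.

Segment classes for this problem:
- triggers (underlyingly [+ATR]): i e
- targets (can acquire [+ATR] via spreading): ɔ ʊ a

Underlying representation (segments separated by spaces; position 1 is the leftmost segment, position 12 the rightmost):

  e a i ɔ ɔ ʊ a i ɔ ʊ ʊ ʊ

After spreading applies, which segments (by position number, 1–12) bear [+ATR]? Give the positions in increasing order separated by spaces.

From /e/ at 1 leftward: word edge.
From /i/ at 3 leftward: 2 /a/ → [+ATR]; 1 /e/ is itself a trigger — this domain ends here.
From /i/ at 8 leftward: 7 /a/ → [+ATR]; 6 /ʊ/ → [+ATR]; 5 /ɔ/ → [+ATR]; bound reached.
Targets with no active source: positions 4 9 10 11 12 stay [-ATR].

1 2 3 5 6 7 8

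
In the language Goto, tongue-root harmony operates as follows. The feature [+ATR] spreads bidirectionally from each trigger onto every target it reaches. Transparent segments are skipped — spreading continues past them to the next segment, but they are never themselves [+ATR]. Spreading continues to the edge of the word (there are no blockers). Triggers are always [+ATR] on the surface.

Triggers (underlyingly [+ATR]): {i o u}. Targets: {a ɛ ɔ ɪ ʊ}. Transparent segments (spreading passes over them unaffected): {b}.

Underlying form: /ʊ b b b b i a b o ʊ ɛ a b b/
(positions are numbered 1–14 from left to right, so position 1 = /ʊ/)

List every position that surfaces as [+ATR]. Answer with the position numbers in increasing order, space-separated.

1 6 7 9 10 11 12

From /i/ at 6 rightward: 7 /a/ → [+ATR]; 8 /b/ transparent; 9 /o/ is itself a trigger — this domain ends here.
From /i/ at 6 leftward: 5 /b/ transparent; 4 /b/ transparent; 3 /b/ transparent; 2 /b/ transparent; 1 /ʊ/ → [+ATR]; word edge.
From /o/ at 9 rightward: 10 /ʊ/ → [+ATR]; 11 /ɛ/ → [+ATR]; 12 /a/ → [+ATR]; 13 /b/ transparent; 14 /b/ transparent; word edge.
From /o/ at 9 leftward: 8 /b/ transparent; 7 /a/ → [+ATR]; 6 /i/ is itself a trigger — this domain ends here.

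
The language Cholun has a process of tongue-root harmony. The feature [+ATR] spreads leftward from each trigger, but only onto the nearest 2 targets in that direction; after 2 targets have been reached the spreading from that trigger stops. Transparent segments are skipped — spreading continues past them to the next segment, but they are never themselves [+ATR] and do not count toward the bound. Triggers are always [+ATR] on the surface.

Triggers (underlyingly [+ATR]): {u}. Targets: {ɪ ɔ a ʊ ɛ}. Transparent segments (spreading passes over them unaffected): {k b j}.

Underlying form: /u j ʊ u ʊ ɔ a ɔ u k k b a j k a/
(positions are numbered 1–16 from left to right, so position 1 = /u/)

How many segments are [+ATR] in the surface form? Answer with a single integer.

From /u/ at 1 leftward: word edge.
From /u/ at 4 leftward: 3 /ʊ/ → [+ATR]; 2 /j/ transparent; 1 /u/ is itself a trigger — this domain ends here.
From /u/ at 9 leftward: 8 /ɔ/ → [+ATR]; 7 /a/ → [+ATR]; bound reached.
Targets with no active source: positions 5 6 13 16 stay [-ATR].
[+ATR] positions on the surface: 1 3 4 7 8 9.

6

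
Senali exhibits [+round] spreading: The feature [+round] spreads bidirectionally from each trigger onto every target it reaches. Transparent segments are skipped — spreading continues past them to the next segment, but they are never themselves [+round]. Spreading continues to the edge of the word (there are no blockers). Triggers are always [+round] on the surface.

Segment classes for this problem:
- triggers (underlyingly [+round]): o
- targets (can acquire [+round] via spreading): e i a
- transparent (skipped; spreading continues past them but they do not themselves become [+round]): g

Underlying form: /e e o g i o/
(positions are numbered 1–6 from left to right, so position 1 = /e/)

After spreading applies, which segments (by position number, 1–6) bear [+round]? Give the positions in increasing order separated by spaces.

1 2 3 5 6

From /o/ at 3 rightward: 4 /g/ transparent; 5 /i/ → [+round]; 6 /o/ is itself a trigger — this domain ends here.
From /o/ at 3 leftward: 2 /e/ → [+round]; 1 /e/ → [+round]; word edge.
From /o/ at 6 rightward: word edge.
From /o/ at 6 leftward: 5 /i/ → [+round]; 4 /g/ transparent; 3 /o/ is itself a trigger — this domain ends here.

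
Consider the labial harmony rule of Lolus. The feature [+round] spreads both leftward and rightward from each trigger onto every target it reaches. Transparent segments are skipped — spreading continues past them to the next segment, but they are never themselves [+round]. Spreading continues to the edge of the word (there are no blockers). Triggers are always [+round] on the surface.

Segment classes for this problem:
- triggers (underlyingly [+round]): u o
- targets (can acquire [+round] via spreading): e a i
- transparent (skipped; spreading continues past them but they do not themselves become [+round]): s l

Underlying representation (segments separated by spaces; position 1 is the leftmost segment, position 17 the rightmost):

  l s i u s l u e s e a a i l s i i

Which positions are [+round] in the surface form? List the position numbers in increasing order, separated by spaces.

3 4 7 8 10 11 12 13 16 17

From /u/ at 4 rightward: 5 /s/ transparent; 6 /l/ transparent; 7 /u/ is itself a trigger — this domain ends here.
From /u/ at 4 leftward: 3 /i/ → [+round]; 2 /s/ transparent; 1 /l/ transparent; word edge.
From /u/ at 7 rightward: 8 /e/ → [+round]; 9 /s/ transparent; 10 /e/ → [+round]; 11 /a/ → [+round]; 12 /a/ → [+round]; 13 /i/ → [+round]; 14 /l/ transparent; 15 /s/ transparent; 16 /i/ → [+round]; 17 /i/ → [+round]; word edge.
From /u/ at 7 leftward: 6 /l/ transparent; 5 /s/ transparent; 4 /u/ is itself a trigger — this domain ends here.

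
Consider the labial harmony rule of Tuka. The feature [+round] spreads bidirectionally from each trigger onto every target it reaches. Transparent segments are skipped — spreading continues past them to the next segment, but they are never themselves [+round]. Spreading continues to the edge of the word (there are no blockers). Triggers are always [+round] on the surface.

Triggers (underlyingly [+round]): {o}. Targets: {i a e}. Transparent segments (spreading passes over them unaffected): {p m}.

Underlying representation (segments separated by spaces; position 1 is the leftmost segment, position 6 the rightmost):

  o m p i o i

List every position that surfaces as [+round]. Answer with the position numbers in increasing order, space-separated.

1 4 5 6

From /o/ at 1 rightward: 2 /m/ transparent; 3 /p/ transparent; 4 /i/ → [+round]; 5 /o/ is itself a trigger — this domain ends here.
From /o/ at 1 leftward: word edge.
From /o/ at 5 rightward: 6 /i/ → [+round]; word edge.
From /o/ at 5 leftward: 4 /i/ → [+round]; 3 /p/ transparent; 2 /m/ transparent; 1 /o/ is itself a trigger — this domain ends here.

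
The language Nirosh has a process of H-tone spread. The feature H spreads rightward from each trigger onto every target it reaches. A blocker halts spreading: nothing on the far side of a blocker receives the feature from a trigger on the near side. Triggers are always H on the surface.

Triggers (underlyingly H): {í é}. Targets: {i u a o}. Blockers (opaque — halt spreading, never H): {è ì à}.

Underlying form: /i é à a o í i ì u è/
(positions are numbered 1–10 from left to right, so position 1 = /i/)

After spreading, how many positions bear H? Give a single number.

From /é/ at 2 rightward: 3 /à/ blocks.
From /í/ at 6 rightward: 7 /i/ → H; 8 /ì/ blocks.
Targets with no active source: positions 1 4 5 9 stay [-high tone].
H positions on the surface: 2 6 7.

3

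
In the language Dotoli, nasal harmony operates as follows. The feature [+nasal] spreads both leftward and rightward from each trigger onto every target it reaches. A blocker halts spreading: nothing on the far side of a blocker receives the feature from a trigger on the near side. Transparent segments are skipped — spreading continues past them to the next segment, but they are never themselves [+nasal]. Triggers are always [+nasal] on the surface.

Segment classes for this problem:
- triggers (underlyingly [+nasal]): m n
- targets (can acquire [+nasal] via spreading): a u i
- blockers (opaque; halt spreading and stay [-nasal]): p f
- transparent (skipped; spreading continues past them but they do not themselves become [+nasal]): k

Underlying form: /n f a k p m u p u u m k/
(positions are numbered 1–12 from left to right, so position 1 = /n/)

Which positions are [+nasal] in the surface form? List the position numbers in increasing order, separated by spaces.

1 6 7 9 10 11

From /n/ at 1 rightward: 2 /f/ blocks.
From /n/ at 1 leftward: word edge.
From /m/ at 6 rightward: 7 /u/ → [+nasal]; 8 /p/ blocks.
From /m/ at 6 leftward: 5 /p/ blocks.
From /m/ at 11 rightward: 12 /k/ transparent; word edge.
From /m/ at 11 leftward: 10 /u/ → [+nasal]; 9 /u/ → [+nasal]; 8 /p/ blocks.
Target with no active source: position 3 stays [-nasal].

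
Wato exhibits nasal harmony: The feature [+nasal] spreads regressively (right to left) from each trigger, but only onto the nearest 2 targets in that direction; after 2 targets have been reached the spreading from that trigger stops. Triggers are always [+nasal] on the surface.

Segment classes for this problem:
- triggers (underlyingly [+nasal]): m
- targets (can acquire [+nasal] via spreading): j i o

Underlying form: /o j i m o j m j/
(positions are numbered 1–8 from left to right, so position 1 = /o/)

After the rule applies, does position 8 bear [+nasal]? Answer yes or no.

From /m/ at 4 leftward: 3 /i/ → [+nasal]; 2 /j/ → [+nasal]; bound reached.
From /m/ at 7 leftward: 6 /j/ → [+nasal]; 5 /o/ → [+nasal]; bound reached.
Targets with no active source: positions 1 8 stay [-nasal].
[+nasal] positions on the surface: 2 3 4 5 6 7.

no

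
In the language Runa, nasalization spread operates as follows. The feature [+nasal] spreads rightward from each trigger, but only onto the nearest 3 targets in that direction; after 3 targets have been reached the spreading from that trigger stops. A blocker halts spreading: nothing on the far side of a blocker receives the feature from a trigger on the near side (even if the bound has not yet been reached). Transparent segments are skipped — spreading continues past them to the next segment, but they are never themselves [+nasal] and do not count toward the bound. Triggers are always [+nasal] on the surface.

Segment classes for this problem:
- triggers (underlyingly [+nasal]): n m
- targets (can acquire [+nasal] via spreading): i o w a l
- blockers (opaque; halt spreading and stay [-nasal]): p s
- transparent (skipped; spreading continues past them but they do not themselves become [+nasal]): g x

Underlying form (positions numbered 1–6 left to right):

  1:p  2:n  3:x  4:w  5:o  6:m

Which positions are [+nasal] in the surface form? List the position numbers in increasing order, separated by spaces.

2 4 5 6

From /n/ at 2 rightward: 3 /x/ transparent; 4 /w/ → [+nasal]; 5 /o/ → [+nasal]; 6 /m/ is itself a trigger — this domain ends here.
From /m/ at 6 rightward: word edge.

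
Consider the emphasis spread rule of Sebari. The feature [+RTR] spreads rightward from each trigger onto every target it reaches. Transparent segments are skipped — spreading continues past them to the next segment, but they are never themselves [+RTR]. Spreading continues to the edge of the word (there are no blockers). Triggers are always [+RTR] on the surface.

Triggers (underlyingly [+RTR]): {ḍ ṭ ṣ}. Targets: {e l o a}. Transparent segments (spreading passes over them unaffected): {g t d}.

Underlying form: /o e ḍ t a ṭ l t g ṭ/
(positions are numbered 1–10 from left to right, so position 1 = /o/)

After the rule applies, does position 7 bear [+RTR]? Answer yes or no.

From /ḍ/ at 3 rightward: 4 /t/ transparent; 5 /a/ → [+RTR]; 6 /ṭ/ is itself a trigger — this domain ends here.
From /ṭ/ at 6 rightward: 7 /l/ → [+RTR]; 8 /t/ transparent; 9 /g/ transparent; 10 /ṭ/ is itself a trigger — this domain ends here.
From /ṭ/ at 10 rightward: word edge.
Targets with no active source: positions 1 2 stay [-emphatic].
[+RTR] positions on the surface: 3 5 6 7 10.

yes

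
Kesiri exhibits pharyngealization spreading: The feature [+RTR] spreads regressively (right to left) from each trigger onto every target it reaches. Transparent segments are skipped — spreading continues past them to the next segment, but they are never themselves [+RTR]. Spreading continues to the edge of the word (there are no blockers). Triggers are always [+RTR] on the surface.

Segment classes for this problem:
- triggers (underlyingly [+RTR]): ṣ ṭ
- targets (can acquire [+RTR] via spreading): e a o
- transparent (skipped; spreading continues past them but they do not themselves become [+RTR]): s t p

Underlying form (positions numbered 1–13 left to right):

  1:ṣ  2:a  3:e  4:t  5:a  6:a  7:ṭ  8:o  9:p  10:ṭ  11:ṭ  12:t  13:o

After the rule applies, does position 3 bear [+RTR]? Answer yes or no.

From /ṣ/ at 1 leftward: word edge.
From /ṭ/ at 7 leftward: 6 /a/ → [+RTR]; 5 /a/ → [+RTR]; 4 /t/ transparent; 3 /e/ → [+RTR]; 2 /a/ → [+RTR]; 1 /ṣ/ is itself a trigger — this domain ends here.
From /ṭ/ at 10 leftward: 9 /p/ transparent; 8 /o/ → [+RTR]; 7 /ṭ/ is itself a trigger — this domain ends here.
From /ṭ/ at 11 leftward: 10 /ṭ/ is itself a trigger — this domain ends here.
Target with no active source: position 13 stays [-emphatic].
[+RTR] positions on the surface: 1 2 3 5 6 7 8 10 11.

yes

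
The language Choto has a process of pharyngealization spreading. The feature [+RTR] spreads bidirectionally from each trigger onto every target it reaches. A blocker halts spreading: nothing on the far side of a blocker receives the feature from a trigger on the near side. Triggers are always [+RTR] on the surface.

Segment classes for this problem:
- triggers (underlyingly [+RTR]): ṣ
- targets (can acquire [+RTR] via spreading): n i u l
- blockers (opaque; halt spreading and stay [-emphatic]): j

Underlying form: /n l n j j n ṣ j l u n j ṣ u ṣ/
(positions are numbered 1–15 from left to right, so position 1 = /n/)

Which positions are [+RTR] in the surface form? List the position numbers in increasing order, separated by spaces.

6 7 13 14 15

From /ṣ/ at 7 rightward: 8 /j/ blocks.
From /ṣ/ at 7 leftward: 6 /n/ → [+RTR]; 5 /j/ blocks.
From /ṣ/ at 13 rightward: 14 /u/ → [+RTR]; 15 /ṣ/ is itself a trigger — this domain ends here.
From /ṣ/ at 13 leftward: 12 /j/ blocks.
From /ṣ/ at 15 rightward: word edge.
From /ṣ/ at 15 leftward: 14 /u/ → [+RTR]; 13 /ṣ/ is itself a trigger — this domain ends here.
Targets with no active source: positions 1 2 3 9 10 11 stay [-emphatic].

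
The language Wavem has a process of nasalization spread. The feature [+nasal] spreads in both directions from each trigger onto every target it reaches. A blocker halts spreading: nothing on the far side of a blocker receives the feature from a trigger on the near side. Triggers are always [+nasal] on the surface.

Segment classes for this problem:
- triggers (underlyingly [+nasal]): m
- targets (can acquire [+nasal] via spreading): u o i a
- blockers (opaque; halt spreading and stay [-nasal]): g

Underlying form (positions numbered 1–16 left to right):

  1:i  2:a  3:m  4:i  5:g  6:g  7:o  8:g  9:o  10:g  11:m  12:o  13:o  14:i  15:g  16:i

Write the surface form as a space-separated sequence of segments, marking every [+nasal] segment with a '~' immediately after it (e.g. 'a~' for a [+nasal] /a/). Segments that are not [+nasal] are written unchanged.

i~ a~ m~ i~ g g o g o g m~ o~ o~ i~ g i

From /m/ at 3 rightward: 4 /i/ → [+nasal]; 5 /g/ blocks.
From /m/ at 3 leftward: 2 /a/ → [+nasal]; 1 /i/ → [+nasal]; word edge.
From /m/ at 11 rightward: 12 /o/ → [+nasal]; 13 /o/ → [+nasal]; 14 /i/ → [+nasal]; 15 /g/ blocks.
From /m/ at 11 leftward: 10 /g/ blocks.
Targets with no active source: positions 7 9 16 stay [-nasal].
[+nasal] positions on the surface: 1 2 3 4 11 12 13 14.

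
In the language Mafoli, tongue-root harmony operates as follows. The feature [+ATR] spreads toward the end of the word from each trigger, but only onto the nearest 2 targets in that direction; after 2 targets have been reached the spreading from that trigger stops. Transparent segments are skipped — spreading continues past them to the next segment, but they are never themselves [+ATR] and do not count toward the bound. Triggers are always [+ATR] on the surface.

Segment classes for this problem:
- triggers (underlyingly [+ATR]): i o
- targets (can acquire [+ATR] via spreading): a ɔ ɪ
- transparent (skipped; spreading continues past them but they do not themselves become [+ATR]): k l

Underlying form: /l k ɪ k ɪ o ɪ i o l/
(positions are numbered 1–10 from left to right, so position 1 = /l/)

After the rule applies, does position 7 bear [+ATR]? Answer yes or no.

yes

From /o/ at 6 rightward: 7 /ɪ/ → [+ATR]; 8 /i/ is itself a trigger — this domain ends here.
From /i/ at 8 rightward: 9 /o/ is itself a trigger — this domain ends here.
From /o/ at 9 rightward: 10 /l/ transparent; word edge.
Targets with no active source: positions 3 5 stay [-ATR].
[+ATR] positions on the surface: 6 7 8 9.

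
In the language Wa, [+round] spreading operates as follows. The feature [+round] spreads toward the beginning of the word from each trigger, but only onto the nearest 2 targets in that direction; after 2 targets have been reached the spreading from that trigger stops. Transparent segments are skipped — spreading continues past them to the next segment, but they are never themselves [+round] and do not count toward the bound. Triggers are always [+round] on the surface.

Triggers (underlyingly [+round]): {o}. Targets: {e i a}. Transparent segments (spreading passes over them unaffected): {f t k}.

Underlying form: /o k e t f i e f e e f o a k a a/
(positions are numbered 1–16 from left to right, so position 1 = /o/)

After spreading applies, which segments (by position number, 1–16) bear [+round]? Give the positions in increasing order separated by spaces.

1 9 10 12

From /o/ at 1 leftward: word edge.
From /o/ at 12 leftward: 11 /f/ transparent; 10 /e/ → [+round]; 9 /e/ → [+round]; bound reached.
Targets with no active source: positions 3 6 7 13 15 16 stay [-round].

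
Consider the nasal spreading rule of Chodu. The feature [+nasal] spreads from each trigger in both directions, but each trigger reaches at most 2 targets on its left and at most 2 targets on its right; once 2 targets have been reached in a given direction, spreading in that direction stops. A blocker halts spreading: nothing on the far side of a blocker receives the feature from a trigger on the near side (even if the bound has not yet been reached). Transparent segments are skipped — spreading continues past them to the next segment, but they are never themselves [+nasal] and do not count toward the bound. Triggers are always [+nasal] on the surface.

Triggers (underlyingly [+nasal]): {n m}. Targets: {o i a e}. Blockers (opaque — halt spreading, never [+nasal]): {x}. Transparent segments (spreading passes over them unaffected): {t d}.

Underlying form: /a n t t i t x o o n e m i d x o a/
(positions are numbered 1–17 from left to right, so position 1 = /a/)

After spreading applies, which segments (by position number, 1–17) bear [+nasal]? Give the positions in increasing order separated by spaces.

From /n/ at 2 rightward: 3 /t/ transparent; 4 /t/ transparent; 5 /i/ → [+nasal]; 6 /t/ transparent; 7 /x/ blocks.
From /n/ at 2 leftward: 1 /a/ → [+nasal]; word edge.
From /n/ at 10 rightward: 11 /e/ → [+nasal]; 12 /m/ is itself a trigger — this domain ends here.
From /n/ at 10 leftward: 9 /o/ → [+nasal]; 8 /o/ → [+nasal]; bound reached.
From /m/ at 12 rightward: 13 /i/ → [+nasal]; 14 /d/ transparent; 15 /x/ blocks.
From /m/ at 12 leftward: 11 /e/ → [+nasal]; 10 /n/ is itself a trigger — this domain ends here.
Targets with no active source: positions 16 17 stay [-nasal].

1 2 5 8 9 10 11 12 13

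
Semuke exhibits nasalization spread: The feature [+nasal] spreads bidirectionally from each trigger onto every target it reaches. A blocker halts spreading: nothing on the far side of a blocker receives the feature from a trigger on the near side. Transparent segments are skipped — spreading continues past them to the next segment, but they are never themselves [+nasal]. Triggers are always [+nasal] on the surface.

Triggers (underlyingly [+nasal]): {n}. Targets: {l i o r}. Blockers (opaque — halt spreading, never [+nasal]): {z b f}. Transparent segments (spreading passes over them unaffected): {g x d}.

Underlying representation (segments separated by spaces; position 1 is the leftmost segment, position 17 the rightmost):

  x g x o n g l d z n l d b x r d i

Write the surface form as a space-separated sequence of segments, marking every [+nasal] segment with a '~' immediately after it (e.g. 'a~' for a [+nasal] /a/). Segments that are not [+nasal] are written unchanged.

From /n/ at 5 rightward: 6 /g/ transparent; 7 /l/ → [+nasal]; 8 /d/ transparent; 9 /z/ blocks.
From /n/ at 5 leftward: 4 /o/ → [+nasal]; 3 /x/ transparent; 2 /g/ transparent; 1 /x/ transparent; word edge.
From /n/ at 10 rightward: 11 /l/ → [+nasal]; 12 /d/ transparent; 13 /b/ blocks.
From /n/ at 10 leftward: 9 /z/ blocks.
Targets with no active source: positions 15 17 stay [-nasal].
[+nasal] positions on the surface: 4 5 7 10 11.

x g x o~ n~ g l~ d z n~ l~ d b x r d i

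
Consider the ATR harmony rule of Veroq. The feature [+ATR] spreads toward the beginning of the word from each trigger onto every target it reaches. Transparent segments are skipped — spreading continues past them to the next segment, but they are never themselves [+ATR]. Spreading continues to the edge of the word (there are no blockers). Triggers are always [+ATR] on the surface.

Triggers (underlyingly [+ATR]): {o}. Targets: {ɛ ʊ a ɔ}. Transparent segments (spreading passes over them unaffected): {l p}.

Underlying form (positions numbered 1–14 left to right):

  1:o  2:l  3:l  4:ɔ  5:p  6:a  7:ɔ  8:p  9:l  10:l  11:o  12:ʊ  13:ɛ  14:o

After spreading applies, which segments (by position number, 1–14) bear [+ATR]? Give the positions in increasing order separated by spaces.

From /o/ at 1 leftward: word edge.
From /o/ at 11 leftward: 10 /l/ transparent; 9 /l/ transparent; 8 /p/ transparent; 7 /ɔ/ → [+ATR]; 6 /a/ → [+ATR]; 5 /p/ transparent; 4 /ɔ/ → [+ATR]; 3 /l/ transparent; 2 /l/ transparent; 1 /o/ is itself a trigger — this domain ends here.
From /o/ at 14 leftward: 13 /ɛ/ → [+ATR]; 12 /ʊ/ → [+ATR]; 11 /o/ is itself a trigger — this domain ends here.

1 4 6 7 11 12 13 14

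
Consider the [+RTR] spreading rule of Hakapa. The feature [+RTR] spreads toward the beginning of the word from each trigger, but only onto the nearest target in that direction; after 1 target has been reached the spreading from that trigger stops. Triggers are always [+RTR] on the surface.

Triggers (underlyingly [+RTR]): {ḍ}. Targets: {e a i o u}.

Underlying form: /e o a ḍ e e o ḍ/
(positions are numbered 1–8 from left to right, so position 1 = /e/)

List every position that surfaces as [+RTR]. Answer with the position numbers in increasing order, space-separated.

3 4 7 8

From /ḍ/ at 4 leftward: 3 /a/ → [+RTR]; bound reached.
From /ḍ/ at 8 leftward: 7 /o/ → [+RTR]; bound reached.
Targets with no active source: positions 1 2 5 6 stay [-emphatic].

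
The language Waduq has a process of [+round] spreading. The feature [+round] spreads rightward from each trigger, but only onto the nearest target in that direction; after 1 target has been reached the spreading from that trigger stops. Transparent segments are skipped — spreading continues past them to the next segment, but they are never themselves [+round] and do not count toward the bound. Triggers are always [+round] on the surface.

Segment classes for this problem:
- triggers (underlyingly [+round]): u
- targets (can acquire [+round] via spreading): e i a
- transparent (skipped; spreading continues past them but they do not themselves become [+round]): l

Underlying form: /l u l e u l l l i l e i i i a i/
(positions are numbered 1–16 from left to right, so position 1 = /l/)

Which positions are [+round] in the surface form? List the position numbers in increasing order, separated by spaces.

2 4 5 9

From /u/ at 2 rightward: 3 /l/ transparent; 4 /e/ → [+round]; bound reached.
From /u/ at 5 rightward: 6 /l/ transparent; 7 /l/ transparent; 8 /l/ transparent; 9 /i/ → [+round]; bound reached.
Targets with no active source: positions 11 12 13 14 15 16 stay [-round].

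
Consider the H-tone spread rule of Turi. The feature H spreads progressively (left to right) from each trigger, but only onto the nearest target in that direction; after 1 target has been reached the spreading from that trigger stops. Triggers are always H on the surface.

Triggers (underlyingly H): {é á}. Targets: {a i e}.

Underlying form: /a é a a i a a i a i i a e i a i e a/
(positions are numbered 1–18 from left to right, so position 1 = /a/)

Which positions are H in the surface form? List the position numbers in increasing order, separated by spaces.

2 3

From /é/ at 2 rightward: 3 /a/ → H; bound reached.
Targets with no active source: positions 1 4 5 6 7 8 9 10 11 12 13 14 15 16 17 18 stay [-high tone].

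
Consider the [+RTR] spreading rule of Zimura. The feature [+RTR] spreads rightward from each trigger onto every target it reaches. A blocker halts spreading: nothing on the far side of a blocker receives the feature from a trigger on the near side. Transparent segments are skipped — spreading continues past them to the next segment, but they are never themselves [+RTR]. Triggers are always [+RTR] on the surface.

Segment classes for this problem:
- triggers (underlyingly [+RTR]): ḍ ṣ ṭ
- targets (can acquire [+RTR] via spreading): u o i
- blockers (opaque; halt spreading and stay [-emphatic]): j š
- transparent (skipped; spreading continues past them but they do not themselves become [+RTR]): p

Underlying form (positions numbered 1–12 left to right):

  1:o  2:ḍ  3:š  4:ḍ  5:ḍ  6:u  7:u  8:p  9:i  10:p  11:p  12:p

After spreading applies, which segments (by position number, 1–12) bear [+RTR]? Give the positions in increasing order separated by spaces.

2 4 5 6 7 9

From /ḍ/ at 2 rightward: 3 /š/ blocks.
From /ḍ/ at 4 rightward: 5 /ḍ/ is itself a trigger — this domain ends here.
From /ḍ/ at 5 rightward: 6 /u/ → [+RTR]; 7 /u/ → [+RTR]; 8 /p/ transparent; 9 /i/ → [+RTR]; 10 /p/ transparent; 11 /p/ transparent; 12 /p/ transparent; word edge.
Target with no active source: position 1 stays [-emphatic].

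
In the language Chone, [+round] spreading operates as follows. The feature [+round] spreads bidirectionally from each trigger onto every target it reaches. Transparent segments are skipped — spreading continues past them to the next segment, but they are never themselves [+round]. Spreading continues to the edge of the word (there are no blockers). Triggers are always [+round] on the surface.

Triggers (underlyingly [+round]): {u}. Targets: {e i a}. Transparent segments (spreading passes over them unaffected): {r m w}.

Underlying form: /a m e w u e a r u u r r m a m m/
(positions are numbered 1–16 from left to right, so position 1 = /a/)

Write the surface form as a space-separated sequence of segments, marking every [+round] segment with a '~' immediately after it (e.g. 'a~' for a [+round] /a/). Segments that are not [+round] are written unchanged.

From /u/ at 5 rightward: 6 /e/ → [+round]; 7 /a/ → [+round]; 8 /r/ transparent; 9 /u/ is itself a trigger — this domain ends here.
From /u/ at 5 leftward: 4 /w/ transparent; 3 /e/ → [+round]; 2 /m/ transparent; 1 /a/ → [+round]; word edge.
From /u/ at 9 rightward: 10 /u/ is itself a trigger — this domain ends here.
From /u/ at 9 leftward: 8 /r/ transparent; 7 /a/ → [+round]; 6 /e/ → [+round]; 5 /u/ is itself a trigger — this domain ends here.
From /u/ at 10 rightward: 11 /r/ transparent; 12 /r/ transparent; 13 /m/ transparent; 14 /a/ → [+round]; 15 /m/ transparent; 16 /m/ transparent; word edge.
From /u/ at 10 leftward: 9 /u/ is itself a trigger — this domain ends here.
[+round] positions on the surface: 1 3 5 6 7 9 10 14.

a~ m e~ w u~ e~ a~ r u~ u~ r r m a~ m m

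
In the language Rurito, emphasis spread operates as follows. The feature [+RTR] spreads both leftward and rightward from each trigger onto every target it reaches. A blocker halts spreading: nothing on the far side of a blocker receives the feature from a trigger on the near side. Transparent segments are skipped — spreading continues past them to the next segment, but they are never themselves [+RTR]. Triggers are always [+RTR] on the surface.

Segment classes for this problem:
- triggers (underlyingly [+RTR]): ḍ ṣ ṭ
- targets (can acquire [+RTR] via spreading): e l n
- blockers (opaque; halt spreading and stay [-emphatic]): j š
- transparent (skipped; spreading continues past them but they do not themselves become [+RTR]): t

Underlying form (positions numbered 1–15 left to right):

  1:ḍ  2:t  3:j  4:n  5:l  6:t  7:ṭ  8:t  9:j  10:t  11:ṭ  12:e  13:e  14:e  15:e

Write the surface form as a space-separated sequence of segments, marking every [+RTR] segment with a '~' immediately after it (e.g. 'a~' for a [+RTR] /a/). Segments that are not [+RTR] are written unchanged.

From /ḍ/ at 1 rightward: 2 /t/ transparent; 3 /j/ blocks.
From /ḍ/ at 1 leftward: word edge.
From /ṭ/ at 7 rightward: 8 /t/ transparent; 9 /j/ blocks.
From /ṭ/ at 7 leftward: 6 /t/ transparent; 5 /l/ → [+RTR]; 4 /n/ → [+RTR]; 3 /j/ blocks.
From /ṭ/ at 11 rightward: 12 /e/ → [+RTR]; 13 /e/ → [+RTR]; 14 /e/ → [+RTR]; 15 /e/ → [+RTR]; word edge.
From /ṭ/ at 11 leftward: 10 /t/ transparent; 9 /j/ blocks.
[+RTR] positions on the surface: 1 4 5 7 11 12 13 14 15.

ḍ~ t j n~ l~ t ṭ~ t j t ṭ~ e~ e~ e~ e~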